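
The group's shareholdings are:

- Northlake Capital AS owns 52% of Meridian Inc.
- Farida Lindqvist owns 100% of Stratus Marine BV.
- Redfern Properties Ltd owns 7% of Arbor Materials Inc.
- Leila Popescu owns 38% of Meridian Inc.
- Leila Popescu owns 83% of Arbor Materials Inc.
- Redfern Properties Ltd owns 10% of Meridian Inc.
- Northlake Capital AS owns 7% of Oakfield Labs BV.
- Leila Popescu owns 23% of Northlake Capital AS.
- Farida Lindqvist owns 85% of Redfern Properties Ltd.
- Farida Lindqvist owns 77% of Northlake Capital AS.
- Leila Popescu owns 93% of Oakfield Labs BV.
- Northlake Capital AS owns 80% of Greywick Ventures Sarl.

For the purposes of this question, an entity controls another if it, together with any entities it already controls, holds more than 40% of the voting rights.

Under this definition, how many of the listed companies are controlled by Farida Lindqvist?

Farida holds 77% of Northlake, so Farida controls Northlake.
Northlake holds 80% of Greywick, so Farida controls Greywick.
Farida holds 85% of Redfern, so Farida controls Redfern.
Northlake and Redfern together hold 52% + 10% = 62% of Meridian, so Farida controls Meridian.
Farida holds 100% of Stratus, so Farida controls Stratus.
No other company's threshold is met.
Farida controls 5 companies.

5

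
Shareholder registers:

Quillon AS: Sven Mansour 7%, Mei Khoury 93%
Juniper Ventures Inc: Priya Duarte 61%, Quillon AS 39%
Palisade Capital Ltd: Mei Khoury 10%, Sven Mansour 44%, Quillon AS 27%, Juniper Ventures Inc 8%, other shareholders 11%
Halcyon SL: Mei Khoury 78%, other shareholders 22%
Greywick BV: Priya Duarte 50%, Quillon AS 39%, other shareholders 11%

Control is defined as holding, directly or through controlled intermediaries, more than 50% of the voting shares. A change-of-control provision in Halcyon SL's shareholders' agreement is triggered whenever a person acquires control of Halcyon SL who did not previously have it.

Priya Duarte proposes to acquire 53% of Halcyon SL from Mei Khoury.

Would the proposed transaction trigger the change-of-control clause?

Yes

The purchase adds only to Priya's holdings (Mei's stake shrinks), so Priya is the only person who could newly come to control Halcyon.
Priya holds 61% of Juniper, so Priya controls Juniper.
Neither Priya nor any entity Priya controls holds any voting interest in Halcyon.
So before the transaction, Priya does not control Halcyon.
After the purchase, Priya holds 53% of Halcyon directly, and Mei's stake falls to 25%.
Priya holds 53% of Halcyon, so Priya controls Halcyon.
Priya did not control Halcyon before and does after, so the clause is triggered.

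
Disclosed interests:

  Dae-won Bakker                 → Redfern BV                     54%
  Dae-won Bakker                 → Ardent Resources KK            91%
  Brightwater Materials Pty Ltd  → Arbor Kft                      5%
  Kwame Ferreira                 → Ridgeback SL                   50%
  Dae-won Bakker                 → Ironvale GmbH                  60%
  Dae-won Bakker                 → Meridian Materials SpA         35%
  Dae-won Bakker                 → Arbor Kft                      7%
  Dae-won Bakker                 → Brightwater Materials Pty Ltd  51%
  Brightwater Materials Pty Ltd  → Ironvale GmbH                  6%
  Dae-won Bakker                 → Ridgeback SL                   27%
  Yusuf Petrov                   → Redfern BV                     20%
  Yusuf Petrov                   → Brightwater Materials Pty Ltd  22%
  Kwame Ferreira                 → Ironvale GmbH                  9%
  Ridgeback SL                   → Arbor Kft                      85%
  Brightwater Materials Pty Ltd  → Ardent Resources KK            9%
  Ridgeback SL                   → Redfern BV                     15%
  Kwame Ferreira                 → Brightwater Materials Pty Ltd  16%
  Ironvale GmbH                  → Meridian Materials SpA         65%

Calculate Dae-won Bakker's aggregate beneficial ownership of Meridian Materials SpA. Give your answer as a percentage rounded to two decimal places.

75.99%

Dae-won reaches Meridian along 3 paths.
Direct stake: 35% = 35%.
Via Ironvale: 60% × 65% = 39%.
Via Brightwater → Ironvale: 51% × 6% × 65% = 1.989%.
Total: 35% + 39% + 1.989% = 75.989%.
Rounded: 75.99%.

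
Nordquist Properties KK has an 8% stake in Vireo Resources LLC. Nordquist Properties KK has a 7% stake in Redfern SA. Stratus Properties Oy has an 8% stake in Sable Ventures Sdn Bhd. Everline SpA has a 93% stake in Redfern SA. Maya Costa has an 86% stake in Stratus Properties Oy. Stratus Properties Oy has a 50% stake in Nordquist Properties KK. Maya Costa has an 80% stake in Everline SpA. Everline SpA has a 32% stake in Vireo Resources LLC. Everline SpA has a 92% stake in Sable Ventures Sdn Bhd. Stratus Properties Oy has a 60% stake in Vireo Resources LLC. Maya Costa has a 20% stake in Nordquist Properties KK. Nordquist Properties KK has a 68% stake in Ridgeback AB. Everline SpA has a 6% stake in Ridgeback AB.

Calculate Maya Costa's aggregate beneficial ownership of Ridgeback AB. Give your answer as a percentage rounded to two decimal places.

Maya reaches Ridgeback along 3 paths.
Via Stratus → Nordquist: 86% × 50% × 68% = 29.24%.
Via Nordquist: 20% × 68% = 13.6%.
Via Everline: 80% × 6% = 4.8%.
Total: 29.24% + 13.6% + 4.8% = 47.64%.

47.64%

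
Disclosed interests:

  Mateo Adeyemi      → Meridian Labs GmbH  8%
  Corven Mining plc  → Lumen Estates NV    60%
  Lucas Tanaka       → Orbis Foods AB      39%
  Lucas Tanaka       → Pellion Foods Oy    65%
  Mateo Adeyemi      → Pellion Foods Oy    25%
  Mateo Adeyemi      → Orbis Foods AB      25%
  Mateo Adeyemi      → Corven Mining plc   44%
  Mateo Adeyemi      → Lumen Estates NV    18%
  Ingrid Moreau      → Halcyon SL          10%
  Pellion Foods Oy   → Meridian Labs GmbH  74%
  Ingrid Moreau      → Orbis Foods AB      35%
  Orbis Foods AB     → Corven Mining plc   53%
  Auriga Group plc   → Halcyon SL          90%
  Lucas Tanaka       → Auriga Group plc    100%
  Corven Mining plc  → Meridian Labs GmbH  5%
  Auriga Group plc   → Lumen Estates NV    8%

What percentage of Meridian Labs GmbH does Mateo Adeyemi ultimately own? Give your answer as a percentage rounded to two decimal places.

Mateo reaches Meridian along 4 paths.
Direct stake: 8% = 8%.
Via Pellion: 25% × 74% = 18.5%.
Via Orbis → Corven: 25% × 53% × 5% = 0.6625%.
Via Corven: 44% × 5% = 2.2%.
Total: 8% + 18.5% + 0.6625% + 2.2% = 29.3625%.
Rounded: 29.36%.

29.36%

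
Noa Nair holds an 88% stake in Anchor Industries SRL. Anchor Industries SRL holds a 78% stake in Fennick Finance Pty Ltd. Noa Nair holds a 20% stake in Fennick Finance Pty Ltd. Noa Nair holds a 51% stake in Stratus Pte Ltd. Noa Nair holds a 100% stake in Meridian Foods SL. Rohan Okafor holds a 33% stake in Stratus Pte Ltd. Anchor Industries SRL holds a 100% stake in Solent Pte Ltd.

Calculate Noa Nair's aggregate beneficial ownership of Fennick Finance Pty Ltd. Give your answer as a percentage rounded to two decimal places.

Noa reaches Fennick along 2 paths.
Via Anchor: 88% × 78% = 68.64%.
Direct stake: 20% = 20%.
Total: 68.64% + 20% = 88.64%.

88.64%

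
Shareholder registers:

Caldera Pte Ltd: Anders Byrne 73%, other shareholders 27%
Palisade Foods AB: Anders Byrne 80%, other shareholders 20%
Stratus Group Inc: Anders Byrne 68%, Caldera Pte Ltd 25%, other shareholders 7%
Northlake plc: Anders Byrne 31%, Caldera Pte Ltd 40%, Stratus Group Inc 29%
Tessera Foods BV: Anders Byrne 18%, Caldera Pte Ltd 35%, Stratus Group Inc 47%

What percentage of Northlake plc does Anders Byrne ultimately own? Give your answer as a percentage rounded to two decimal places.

85.21%

Anders reaches Northlake along 4 paths.
Direct stake: 31% = 31%.
Via Caldera: 73% × 40% = 29.2%.
Via Stratus: 68% × 29% = 19.72%.
Via Caldera → Stratus: 73% × 25% × 29% = 5.2925%.
Total: 31% + 29.2% + 19.72% + 5.2925% = 85.2125%.
Rounded: 85.21%.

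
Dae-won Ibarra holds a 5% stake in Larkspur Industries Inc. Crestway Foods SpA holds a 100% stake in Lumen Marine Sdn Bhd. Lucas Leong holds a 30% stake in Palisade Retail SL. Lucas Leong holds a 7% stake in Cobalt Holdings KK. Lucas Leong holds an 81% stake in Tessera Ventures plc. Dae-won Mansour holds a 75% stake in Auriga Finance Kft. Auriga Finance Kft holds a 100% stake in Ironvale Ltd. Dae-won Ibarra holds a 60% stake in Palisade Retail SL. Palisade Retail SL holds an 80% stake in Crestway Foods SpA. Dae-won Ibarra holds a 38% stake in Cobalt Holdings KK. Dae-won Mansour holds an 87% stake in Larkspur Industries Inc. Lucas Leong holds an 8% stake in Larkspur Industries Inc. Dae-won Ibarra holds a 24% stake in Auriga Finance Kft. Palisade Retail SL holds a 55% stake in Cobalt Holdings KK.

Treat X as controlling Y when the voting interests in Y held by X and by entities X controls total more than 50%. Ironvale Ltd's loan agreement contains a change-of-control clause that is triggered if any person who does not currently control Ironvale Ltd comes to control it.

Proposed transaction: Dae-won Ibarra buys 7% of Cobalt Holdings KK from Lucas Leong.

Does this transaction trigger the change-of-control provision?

The purchase adds only to Dae-won Ibarra's holdings (Lucas's stake shrinks), so Dae-won Ibarra is the only person who could newly come to control Ironvale.
Dae-won Ibarra holds 60% of Palisade, so Dae-won Ibarra controls Palisade.
Palisade holds 80% of Crestway, so Dae-won Ibarra controls Crestway.
Crestway holds 100% of Lumen, so Dae-won Ibarra controls Lumen.
Dae-won Ibarra and Palisade together hold 38% + 55% = 93% of Cobalt, so Dae-won Ibarra controls Cobalt.
Neither Dae-won Ibarra nor any entity Dae-won Ibarra controls holds any voting interest in Ironvale.
So before the transaction, Dae-won Ibarra does not control Ironvale.
After the purchase, Dae-won Ibarra's direct stake in Cobalt rises to 38% + 7% = 45%, and Lucas's stake falls to 0%.
Dae-won Ibarra and Palisade together hold 45% + 55% = 100% of Cobalt, so Dae-won Ibarra controls Cobalt.
After the transaction, neither Dae-won Ibarra nor any entity Dae-won Ibarra controls holds a voting interest in Ironvale, so Dae-won Ibarra still does not control it.
No new person acquires control, so the clause is not triggered.

No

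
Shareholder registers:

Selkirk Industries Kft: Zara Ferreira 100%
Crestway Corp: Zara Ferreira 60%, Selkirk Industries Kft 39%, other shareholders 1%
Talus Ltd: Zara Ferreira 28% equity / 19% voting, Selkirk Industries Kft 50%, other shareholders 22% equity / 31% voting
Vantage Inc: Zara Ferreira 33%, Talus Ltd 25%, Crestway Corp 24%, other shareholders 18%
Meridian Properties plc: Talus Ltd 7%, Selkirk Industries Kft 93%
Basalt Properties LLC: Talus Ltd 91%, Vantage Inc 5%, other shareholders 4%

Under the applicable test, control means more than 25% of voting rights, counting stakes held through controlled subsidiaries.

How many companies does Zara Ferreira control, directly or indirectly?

6

Zara holds 100% of Selkirk, so Zara controls Selkirk.
Zara and Selkirk together hold 60% + 39% = 99% of Crestway, so Zara controls Crestway.
Zara and Selkirk together hold 19% + 50% = 69% of Talus, so Zara controls Talus.
Zara and Talus and Crestway together hold 33% + 25% + 24% = 82% of Vantage, so Zara controls Vantage.
Talus and Selkirk together hold 7% + 93% = 100% of Meridian, so Zara controls Meridian.
Talus and Vantage together hold 91% + 5% = 96% of Basalt, so Zara controls Basalt.
Zara controls 6 companies.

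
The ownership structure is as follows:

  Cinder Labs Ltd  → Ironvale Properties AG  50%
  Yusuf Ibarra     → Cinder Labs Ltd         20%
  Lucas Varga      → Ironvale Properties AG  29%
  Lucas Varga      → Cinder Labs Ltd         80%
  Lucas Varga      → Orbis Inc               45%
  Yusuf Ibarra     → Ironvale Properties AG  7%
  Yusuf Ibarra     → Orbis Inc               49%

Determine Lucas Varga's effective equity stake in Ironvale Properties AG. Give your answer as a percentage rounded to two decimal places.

Lucas reaches Ironvale along 2 paths.
Via Cinder: 80% × 50% = 40%.
Direct stake: 29% = 29%.
Total: 40% + 29% = 69%.
Rounded: 69.00%.

69.00%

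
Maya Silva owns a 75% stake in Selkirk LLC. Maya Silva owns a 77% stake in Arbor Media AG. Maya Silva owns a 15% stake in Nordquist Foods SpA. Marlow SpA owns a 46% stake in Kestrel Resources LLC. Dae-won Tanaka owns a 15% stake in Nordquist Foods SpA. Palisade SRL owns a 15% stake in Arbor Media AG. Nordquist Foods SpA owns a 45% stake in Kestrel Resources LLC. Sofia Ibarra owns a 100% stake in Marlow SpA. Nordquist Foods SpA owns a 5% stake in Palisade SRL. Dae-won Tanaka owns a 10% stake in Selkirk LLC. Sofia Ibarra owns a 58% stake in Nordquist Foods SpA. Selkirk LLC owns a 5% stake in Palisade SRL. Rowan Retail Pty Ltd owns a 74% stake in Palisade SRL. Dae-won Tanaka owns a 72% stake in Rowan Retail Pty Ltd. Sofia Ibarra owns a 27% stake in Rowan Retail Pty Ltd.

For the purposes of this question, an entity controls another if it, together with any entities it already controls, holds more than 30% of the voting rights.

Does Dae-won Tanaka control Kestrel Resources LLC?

No

Dae-won holds 72% of Rowan, so Dae-won controls Rowan.
Rowan holds 74% of Palisade, so Dae-won controls Palisade.
Neither Dae-won nor any entity Dae-won controls holds any voting interest in Kestrel.
So Dae-won does not control Kestrel.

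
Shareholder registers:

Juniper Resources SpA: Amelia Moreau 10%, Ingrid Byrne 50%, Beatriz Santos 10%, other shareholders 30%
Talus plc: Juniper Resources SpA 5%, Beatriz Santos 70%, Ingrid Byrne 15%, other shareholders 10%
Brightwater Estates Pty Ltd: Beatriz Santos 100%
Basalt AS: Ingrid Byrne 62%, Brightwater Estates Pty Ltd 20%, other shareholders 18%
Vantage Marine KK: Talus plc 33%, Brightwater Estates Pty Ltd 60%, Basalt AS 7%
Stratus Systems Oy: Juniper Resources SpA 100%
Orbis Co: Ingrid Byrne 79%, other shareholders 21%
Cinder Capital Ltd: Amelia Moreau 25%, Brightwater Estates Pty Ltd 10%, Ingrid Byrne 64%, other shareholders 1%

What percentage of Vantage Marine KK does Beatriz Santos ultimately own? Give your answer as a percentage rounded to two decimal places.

Beatriz reaches Vantage along 4 paths.
Via Juniper → Talus: 10% × 5% × 33% = 0.165%.
Via Talus: 70% × 33% = 23.1%.
Via Brightwater: 100% × 60% = 60%.
Via Brightwater → Basalt: 100% × 20% × 7% = 1.4%.
Total: 0.165% + 23.1% + 60% + 1.4% = 84.665%.
Rounded: 84.67%.

84.67%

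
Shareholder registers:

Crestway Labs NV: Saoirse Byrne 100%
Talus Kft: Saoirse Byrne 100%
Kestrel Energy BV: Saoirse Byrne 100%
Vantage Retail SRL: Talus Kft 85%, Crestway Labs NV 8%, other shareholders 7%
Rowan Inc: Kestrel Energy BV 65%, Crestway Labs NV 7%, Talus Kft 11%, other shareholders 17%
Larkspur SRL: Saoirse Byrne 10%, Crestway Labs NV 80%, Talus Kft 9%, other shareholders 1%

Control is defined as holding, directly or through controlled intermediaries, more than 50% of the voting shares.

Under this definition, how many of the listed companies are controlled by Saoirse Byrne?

6

Saoirse holds 100% of Crestway, so Saoirse controls Crestway.
Saoirse holds 100% of Talus, so Saoirse controls Talus.
Saoirse holds 100% of Kestrel, so Saoirse controls Kestrel.
Talus and Crestway together hold 85% + 8% = 93% of Vantage, so Saoirse controls Vantage.
Kestrel and Crestway and Talus together hold 65% + 7% + 11% = 83% of Rowan, so Saoirse controls Rowan.
Saoirse and Crestway and Talus together hold 10% + 80% + 9% = 99% of Larkspur, so Saoirse controls Larkspur.
Saoirse controls 6 companies.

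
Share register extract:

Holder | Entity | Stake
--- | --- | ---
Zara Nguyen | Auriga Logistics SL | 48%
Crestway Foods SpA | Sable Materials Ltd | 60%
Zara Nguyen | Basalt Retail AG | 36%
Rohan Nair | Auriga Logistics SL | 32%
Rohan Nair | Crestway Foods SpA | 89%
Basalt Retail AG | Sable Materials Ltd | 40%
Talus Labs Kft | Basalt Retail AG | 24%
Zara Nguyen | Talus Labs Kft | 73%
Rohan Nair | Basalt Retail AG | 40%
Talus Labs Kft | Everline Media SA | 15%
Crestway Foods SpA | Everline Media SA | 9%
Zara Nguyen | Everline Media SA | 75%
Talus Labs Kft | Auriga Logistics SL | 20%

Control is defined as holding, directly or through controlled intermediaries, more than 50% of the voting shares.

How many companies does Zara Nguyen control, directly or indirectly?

Zara holds 73% of Talus, so Zara controls Talus.
Talus and Zara together hold 20% + 48% = 68% of Auriga, so Zara controls Auriga.
Talus and Zara together hold 24% + 36% = 60% of Basalt, so Zara controls Basalt.
Zara and Talus together hold 75% + 15% = 90% of Everline, so Zara controls Everline.
No other company's threshold is met.
Zara controls 4 companies.

4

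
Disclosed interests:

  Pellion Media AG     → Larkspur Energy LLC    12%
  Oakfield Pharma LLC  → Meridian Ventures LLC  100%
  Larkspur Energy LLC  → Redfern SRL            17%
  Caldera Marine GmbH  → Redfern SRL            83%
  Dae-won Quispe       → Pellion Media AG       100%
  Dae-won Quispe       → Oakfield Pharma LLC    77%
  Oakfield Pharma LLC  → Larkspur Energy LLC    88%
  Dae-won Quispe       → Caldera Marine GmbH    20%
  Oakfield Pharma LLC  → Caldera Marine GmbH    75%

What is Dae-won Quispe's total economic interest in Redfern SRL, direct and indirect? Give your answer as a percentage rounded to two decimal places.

Dae-won reaches Redfern along 4 paths.
Via Oakfield → Caldera: 77% × 75% × 83% = 47.9325%.
Via Caldera: 20% × 83% = 16.6%.
Via Oakfield → Larkspur: 77% × 88% × 17% = 11.5192%.
Via Pellion → Larkspur: 100% × 12% × 17% = 2.04%.
Total: 47.9325% + 16.6% + 11.5192% + 2.04% = 78.0917%.
Rounded: 78.09%.

78.09%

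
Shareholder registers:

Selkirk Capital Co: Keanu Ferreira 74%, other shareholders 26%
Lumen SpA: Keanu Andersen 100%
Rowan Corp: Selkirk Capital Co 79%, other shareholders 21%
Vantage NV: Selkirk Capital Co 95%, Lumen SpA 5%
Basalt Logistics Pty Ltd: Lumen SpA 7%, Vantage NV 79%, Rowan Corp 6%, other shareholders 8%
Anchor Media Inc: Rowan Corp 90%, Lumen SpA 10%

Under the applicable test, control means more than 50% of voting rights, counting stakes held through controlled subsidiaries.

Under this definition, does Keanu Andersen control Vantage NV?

No

Keanu Andersen holds 100% of Lumen, so Keanu Andersen controls Lumen.
In Vantage, Keanu Andersen's side holds only 5%, not > 50%.
So Keanu Andersen does not control Vantage.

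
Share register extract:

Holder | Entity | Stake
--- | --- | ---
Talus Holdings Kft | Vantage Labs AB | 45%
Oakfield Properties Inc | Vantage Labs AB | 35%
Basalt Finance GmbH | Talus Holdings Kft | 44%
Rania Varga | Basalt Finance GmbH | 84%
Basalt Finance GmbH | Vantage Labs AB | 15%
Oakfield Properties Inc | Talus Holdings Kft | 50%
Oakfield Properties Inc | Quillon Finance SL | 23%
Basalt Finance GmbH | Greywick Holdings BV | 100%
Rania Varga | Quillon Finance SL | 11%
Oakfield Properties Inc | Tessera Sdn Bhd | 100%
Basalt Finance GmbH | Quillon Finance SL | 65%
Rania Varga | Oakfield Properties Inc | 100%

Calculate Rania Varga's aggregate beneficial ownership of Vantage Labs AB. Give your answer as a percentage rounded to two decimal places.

86.73%

Rania reaches Vantage along 4 paths.
Via Oakfield: 100% × 35% = 35%.
Via Oakfield → Talus: 100% × 50% × 45% = 22.5%.
Via Basalt → Talus: 84% × 44% × 45% = 16.632%.
Via Basalt: 84% × 15% = 12.6%.
Total: 35% + 22.5% + 16.632% + 12.6% = 86.732%.
Rounded: 86.73%.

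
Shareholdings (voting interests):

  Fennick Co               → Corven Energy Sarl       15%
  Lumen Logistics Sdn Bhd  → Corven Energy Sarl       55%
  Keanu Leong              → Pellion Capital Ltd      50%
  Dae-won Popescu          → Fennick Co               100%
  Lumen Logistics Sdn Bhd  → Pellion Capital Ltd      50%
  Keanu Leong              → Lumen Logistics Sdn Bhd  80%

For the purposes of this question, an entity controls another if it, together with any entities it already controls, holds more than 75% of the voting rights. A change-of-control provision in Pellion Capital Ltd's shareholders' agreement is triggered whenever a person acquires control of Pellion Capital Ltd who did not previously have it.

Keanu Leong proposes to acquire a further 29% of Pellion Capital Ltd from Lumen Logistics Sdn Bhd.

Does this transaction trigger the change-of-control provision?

No

The purchase adds only to Keanu's holdings (Lumen's stake shrinks), so Keanu is the only person who could newly come to control Pellion.
Keanu holds 80% of Lumen, so Keanu controls Lumen.
Keanu and Lumen together hold 50% + 50% = 100% of Pellion, so Keanu controls Pellion.
So Keanu already controls Pellion before the transaction.
After the purchase, Keanu's direct stake in Pellion rises to 50% + 29% = 79%, and Lumen's stake falls to 21%.
Keanu controlled Pellion already, so this is not a new person acquiring control; every other person's position is unchanged or reduced.
No new person acquires control, so the clause is not triggered.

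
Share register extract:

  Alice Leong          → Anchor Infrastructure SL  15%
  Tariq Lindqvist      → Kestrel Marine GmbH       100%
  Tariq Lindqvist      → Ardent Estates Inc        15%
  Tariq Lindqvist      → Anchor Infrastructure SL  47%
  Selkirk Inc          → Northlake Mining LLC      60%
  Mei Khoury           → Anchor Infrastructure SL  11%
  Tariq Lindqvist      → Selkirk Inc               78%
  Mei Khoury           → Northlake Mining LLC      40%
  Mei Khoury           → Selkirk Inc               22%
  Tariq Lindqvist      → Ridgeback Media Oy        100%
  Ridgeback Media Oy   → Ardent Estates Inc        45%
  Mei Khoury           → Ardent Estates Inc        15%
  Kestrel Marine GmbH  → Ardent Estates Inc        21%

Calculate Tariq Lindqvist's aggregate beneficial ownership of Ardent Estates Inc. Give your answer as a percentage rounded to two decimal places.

Tariq reaches Ardent along 3 paths.
Via Ridgeback: 100% × 45% = 45%.
Direct stake: 15% = 15%.
Via Kestrel: 100% × 21% = 21%.
Total: 45% + 15% + 21% = 81%.
Rounded: 81.00%.

81.00%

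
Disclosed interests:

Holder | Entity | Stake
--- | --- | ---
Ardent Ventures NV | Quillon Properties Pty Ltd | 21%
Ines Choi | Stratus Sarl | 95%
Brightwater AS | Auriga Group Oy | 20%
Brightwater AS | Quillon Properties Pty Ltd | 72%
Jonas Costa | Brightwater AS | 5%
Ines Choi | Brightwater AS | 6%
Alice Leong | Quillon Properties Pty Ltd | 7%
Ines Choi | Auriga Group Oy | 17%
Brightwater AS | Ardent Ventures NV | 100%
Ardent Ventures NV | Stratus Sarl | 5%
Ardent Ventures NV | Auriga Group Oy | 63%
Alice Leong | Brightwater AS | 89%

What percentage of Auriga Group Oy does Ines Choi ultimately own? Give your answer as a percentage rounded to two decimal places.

Ines reaches Auriga along 3 paths.
Via Brightwater → Ardent: 6% × 100% × 63% = 3.78%.
Via Brightwater: 6% × 20% = 1.2%.
Direct stake: 17% = 17%.
Total: 3.78% + 1.2% + 17% = 21.98%.

21.98%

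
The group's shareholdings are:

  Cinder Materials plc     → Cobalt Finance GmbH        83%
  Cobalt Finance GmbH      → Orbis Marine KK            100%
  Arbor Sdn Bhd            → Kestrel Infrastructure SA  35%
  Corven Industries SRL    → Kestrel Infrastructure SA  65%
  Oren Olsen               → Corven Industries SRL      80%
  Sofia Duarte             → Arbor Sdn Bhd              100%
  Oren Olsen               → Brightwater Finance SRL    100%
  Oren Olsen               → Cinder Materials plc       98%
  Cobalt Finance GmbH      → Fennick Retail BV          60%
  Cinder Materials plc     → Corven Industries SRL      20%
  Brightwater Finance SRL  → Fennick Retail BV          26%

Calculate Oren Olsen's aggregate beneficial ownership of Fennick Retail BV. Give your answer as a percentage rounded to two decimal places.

Oren reaches Fennick along 2 paths.
Via Cinder → Cobalt: 98% × 83% × 60% = 48.804%.
Via Brightwater: 100% × 26% = 26%.
Total: 48.804% + 26% = 74.804%.
Rounded: 74.80%.

74.80%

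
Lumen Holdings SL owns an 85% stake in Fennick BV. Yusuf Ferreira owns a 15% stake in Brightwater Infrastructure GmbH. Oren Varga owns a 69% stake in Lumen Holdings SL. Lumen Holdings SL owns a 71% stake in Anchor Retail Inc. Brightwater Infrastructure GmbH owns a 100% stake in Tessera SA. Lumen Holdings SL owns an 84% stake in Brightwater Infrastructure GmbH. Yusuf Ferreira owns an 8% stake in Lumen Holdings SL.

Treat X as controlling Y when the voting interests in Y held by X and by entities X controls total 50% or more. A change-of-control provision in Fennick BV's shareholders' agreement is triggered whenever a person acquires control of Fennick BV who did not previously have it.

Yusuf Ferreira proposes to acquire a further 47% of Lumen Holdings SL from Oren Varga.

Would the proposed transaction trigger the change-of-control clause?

The purchase adds only to Yusuf's holdings (Oren's stake shrinks), so Yusuf is the only person who could newly come to control Fennick.
Yusuf's largest direct stake is 15% in Brightwater, which does not meet the threshold, so Yusuf controls no company.
Neither Yusuf nor any entity Yusuf controls holds any voting interest in Fennick.
So before the transaction, Yusuf does not control Fennick.
After the purchase, Yusuf's direct stake in Lumen rises to 8% + 47% = 55%, and Oren's stake falls to 22%.
Yusuf holds 55% of Lumen, so Yusuf controls Lumen.
Lumen holds 85% of Fennick, so Yusuf controls Fennick.
Yusuf did not control Fennick before and does after, so the clause is triggered.

Yes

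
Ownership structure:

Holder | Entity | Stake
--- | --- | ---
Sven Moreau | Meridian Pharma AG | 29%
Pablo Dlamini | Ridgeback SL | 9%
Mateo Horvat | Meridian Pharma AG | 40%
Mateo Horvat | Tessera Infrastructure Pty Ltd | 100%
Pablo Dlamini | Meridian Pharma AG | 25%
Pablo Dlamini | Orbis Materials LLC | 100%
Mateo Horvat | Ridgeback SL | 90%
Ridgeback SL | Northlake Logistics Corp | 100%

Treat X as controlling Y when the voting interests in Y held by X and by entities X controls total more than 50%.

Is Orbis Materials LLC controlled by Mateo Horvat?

No

Mateo holds 90% of Ridgeback, so Mateo controls Ridgeback.
Mateo holds 100% of Tessera, so Mateo controls Tessera.
Ridgeback holds 100% of Northlake, so Mateo controls Northlake.
Neither Mateo nor any entity Mateo controls holds any voting interest in Orbis.
So Mateo does not control Orbis.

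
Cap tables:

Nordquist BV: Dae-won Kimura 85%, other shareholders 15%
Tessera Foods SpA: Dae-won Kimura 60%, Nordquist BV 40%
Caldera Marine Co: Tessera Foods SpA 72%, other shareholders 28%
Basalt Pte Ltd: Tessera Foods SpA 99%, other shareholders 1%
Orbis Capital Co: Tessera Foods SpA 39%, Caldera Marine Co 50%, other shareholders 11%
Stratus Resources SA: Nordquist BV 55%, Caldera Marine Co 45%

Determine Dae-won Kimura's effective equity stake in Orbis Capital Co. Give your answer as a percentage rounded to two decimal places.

Dae-won reaches Orbis along 4 paths.
Via Tessera: 60% × 39% = 23.4%.
Via Nordquist → Tessera: 85% × 40% × 39% = 13.26%.
Via Tessera → Caldera: 60% × 72% × 50% = 21.6%.
Via Nordquist → Tessera → Caldera: 85% × 40% × 72% × 50% = 12.24%.
Total: 23.4% + 13.26% + 21.6% + 12.24% = 70.5%.
Rounded: 70.50%.

70.50%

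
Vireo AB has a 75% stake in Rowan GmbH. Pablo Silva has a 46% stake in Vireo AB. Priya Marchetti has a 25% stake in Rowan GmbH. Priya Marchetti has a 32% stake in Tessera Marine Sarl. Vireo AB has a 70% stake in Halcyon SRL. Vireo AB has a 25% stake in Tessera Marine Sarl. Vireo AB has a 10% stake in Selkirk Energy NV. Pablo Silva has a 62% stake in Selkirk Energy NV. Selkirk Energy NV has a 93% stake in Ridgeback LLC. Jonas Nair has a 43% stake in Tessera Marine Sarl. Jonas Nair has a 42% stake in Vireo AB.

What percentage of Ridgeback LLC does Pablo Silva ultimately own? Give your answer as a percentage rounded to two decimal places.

61.94%

Pablo reaches Ridgeback along 2 paths.
Via Selkirk: 62% × 93% = 57.66%.
Via Vireo → Selkirk: 46% × 10% × 93% = 4.278%.
Total: 57.66% + 4.278% = 61.938%.
Rounded: 61.94%.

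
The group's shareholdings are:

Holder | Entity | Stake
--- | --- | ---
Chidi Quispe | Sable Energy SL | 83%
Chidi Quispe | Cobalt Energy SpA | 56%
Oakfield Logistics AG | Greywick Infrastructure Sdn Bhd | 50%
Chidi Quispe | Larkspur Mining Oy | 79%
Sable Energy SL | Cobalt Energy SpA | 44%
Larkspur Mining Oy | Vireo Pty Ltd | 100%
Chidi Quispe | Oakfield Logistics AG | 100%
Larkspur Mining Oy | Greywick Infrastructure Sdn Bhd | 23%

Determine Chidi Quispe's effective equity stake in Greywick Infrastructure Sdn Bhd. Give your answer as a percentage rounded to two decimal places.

68.17%

Chidi reaches Greywick along 2 paths.
Via Larkspur: 79% × 23% = 18.17%.
Via Oakfield: 100% × 50% = 50%.
Total: 18.17% + 50% = 68.17%.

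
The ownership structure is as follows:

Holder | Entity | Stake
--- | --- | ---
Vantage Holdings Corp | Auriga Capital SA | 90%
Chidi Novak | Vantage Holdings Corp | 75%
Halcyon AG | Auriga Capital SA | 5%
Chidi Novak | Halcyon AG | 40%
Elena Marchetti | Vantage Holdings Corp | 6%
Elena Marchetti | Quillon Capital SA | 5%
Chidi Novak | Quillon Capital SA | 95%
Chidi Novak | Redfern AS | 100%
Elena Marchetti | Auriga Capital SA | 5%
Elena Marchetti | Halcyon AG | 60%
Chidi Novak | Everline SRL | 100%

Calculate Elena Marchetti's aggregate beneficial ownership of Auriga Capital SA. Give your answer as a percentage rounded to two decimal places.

13.40%

Elena reaches Auriga along 3 paths.
Direct stake: 5% = 5%.
Via Halcyon: 60% × 5% = 3%.
Via Vantage: 6% × 90% = 5.4%.
Total: 5% + 3% + 5.4% = 13.4%.
Rounded: 13.40%.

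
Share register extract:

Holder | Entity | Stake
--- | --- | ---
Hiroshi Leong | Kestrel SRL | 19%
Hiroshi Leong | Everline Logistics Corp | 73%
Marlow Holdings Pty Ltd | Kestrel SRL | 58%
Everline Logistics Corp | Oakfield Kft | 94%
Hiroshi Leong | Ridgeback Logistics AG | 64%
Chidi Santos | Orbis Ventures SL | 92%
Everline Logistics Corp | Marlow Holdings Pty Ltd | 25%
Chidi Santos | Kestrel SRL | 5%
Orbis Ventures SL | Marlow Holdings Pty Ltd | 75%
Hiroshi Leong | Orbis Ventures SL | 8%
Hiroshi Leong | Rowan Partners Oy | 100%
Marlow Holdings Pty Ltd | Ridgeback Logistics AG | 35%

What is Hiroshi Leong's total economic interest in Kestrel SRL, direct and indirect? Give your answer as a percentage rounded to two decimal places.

33.07%

Hiroshi reaches Kestrel along 3 paths.
Via Everline → Marlow: 73% × 25% × 58% = 10.585%.
Via Orbis → Marlow: 8% × 75% × 58% = 3.48%.
Direct stake: 19% = 19%.
Total: 10.585% + 3.48% + 19% = 33.065%.
Rounded: 33.07%.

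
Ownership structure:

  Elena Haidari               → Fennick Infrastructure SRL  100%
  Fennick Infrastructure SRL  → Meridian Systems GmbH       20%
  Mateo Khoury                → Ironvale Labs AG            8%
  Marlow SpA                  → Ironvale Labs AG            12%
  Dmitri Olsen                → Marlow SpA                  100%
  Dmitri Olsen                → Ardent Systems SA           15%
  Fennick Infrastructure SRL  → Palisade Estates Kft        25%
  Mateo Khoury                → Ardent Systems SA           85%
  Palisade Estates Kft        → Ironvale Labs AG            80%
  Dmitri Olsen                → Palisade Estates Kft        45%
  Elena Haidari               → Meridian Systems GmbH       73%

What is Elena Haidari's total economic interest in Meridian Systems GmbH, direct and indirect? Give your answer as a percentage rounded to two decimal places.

93.00%

Elena reaches Meridian along 2 paths.
Direct stake: 73% = 73%.
Via Fennick: 100% × 20% = 20%.
Total: 73% + 20% = 93%.
Rounded: 93.00%.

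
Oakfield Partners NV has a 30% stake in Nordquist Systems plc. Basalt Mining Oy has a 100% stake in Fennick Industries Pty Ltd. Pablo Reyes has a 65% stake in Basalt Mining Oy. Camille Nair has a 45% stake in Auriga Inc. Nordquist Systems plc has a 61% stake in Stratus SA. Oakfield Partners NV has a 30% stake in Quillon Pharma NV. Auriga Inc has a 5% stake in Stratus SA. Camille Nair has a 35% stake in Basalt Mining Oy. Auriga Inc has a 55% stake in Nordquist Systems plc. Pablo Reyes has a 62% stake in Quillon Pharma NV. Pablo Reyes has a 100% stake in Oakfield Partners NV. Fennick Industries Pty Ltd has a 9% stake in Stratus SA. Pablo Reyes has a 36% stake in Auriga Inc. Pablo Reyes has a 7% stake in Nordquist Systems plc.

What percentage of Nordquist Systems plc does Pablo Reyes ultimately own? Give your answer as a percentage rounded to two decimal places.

Pablo reaches Nordquist along 3 paths.
Via Oakfield: 100% × 30% = 30%.
Via Auriga: 36% × 55% = 19.8%.
Direct stake: 7% = 7%.
Total: 30% + 19.8% + 7% = 56.8%.
Rounded: 56.80%.

56.80%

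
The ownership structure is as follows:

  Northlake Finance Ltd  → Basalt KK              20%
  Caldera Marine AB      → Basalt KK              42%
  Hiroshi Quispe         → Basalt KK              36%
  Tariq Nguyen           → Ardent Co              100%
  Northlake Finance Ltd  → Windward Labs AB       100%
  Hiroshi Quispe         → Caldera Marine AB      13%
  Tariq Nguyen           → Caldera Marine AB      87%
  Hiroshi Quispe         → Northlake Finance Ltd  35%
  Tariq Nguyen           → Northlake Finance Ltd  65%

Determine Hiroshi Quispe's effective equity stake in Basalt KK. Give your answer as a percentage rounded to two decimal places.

48.46%

Hiroshi reaches Basalt along 3 paths.
Direct stake: 36% = 36%.
Via Caldera: 13% × 42% = 5.46%.
Via Northlake: 35% × 20% = 7%.
Total: 36% + 5.46% + 7% = 48.46%.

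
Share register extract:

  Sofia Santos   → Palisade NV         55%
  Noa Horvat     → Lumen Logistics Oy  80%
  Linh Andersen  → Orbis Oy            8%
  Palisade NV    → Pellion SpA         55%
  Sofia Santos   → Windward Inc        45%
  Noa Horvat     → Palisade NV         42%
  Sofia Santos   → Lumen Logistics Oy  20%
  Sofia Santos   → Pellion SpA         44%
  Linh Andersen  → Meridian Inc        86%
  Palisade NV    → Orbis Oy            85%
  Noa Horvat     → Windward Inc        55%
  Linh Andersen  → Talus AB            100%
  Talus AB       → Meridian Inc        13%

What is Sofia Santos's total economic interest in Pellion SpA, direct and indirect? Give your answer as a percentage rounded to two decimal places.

Sofia reaches Pellion along 2 paths.
Direct stake: 44% = 44%.
Via Palisade: 55% × 55% = 30.25%.
Total: 44% + 30.25% = 74.25%.

74.25%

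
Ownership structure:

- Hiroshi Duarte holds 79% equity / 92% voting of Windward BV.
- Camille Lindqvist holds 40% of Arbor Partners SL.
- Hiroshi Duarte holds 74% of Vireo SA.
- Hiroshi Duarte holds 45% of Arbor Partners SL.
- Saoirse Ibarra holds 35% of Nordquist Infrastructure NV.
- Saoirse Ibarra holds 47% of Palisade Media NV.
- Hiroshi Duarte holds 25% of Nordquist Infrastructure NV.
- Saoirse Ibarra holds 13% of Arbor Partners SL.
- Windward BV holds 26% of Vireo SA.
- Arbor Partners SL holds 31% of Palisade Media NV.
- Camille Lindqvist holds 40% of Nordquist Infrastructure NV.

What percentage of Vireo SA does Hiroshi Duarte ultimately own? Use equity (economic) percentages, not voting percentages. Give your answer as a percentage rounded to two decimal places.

Hiroshi reaches Vireo along 2 paths.
Direct stake: 74% = 74%.
Via Windward: 79% × 26% = 20.54%.
Total: 74% + 20.54% = 94.54%.

94.54%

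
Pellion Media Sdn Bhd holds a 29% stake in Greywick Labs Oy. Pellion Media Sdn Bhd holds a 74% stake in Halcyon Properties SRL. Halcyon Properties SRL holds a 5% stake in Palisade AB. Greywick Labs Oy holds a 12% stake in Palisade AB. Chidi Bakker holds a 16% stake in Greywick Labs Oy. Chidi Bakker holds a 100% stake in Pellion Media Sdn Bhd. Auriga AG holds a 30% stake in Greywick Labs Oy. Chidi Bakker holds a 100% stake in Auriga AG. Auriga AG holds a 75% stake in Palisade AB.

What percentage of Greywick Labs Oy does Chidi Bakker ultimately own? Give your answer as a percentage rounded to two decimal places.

Chidi reaches Greywick along 3 paths.
Via Auriga: 100% × 30% = 30%.
Via Pellion: 100% × 29% = 29%.
Direct stake: 16% = 16%.
Total: 30% + 29% + 16% = 75%.
Rounded: 75.00%.

75.00%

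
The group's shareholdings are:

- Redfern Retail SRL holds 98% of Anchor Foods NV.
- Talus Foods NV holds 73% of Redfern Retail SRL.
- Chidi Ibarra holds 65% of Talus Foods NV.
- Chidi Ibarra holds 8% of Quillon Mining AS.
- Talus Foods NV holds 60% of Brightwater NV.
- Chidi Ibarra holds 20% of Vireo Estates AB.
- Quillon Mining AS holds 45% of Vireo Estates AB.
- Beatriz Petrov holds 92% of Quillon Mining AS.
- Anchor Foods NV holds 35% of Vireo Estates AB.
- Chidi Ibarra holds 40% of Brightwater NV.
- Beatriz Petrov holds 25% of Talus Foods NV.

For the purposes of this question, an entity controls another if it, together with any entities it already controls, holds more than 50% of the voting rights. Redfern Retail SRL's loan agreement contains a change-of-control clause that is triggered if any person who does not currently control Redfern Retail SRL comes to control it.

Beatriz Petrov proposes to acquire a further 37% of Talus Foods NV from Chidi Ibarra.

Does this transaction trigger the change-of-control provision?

Yes

The purchase adds only to Beatriz's holdings (Chidi's stake shrinks), so Beatriz is the only person who could newly come to control Redfern.
Beatriz holds 92% of Quillon, so Beatriz controls Quillon.
Neither Beatriz nor any entity Beatriz controls holds any voting interest in Redfern.
So before the transaction, Beatriz does not control Redfern.
After the purchase, Beatriz's direct stake in Talus rises to 25% + 37% = 62%, and Chidi's stake falls to 28%.
Beatriz holds 62% of Talus, so Beatriz controls Talus.
Talus holds 73% of Redfern, so Beatriz controls Redfern.
Beatriz did not control Redfern before and does after, so the clause is triggered.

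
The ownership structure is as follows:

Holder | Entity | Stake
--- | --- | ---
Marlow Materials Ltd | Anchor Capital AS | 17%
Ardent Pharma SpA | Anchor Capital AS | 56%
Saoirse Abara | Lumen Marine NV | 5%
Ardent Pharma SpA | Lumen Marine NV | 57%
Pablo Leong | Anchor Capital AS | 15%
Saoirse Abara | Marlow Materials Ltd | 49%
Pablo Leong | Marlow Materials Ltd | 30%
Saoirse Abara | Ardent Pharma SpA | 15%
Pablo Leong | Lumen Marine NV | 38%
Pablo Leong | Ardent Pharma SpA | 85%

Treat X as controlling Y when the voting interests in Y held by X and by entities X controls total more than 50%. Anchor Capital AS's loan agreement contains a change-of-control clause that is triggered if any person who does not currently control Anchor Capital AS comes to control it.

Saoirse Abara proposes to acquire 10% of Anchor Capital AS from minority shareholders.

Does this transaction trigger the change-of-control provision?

No

The purchase changes only Saoirse's holdings, so Saoirse is the only person who could newly come to control Anchor.
Saoirse's largest direct stake is 49% in Marlow, which does not meet the threshold, so Saoirse controls no company.
Neither Saoirse nor any entity Saoirse controls holds any voting interest in Anchor.
So before the transaction, Saoirse does not control Anchor.
After the purchase, Saoirse holds 10% of Anchor directly.
After the transaction, Saoirse's side holds 10% of Anchor, not > 50%, so Saoirse still does not control Anchor.
No new person acquires control, so the clause is not triggered.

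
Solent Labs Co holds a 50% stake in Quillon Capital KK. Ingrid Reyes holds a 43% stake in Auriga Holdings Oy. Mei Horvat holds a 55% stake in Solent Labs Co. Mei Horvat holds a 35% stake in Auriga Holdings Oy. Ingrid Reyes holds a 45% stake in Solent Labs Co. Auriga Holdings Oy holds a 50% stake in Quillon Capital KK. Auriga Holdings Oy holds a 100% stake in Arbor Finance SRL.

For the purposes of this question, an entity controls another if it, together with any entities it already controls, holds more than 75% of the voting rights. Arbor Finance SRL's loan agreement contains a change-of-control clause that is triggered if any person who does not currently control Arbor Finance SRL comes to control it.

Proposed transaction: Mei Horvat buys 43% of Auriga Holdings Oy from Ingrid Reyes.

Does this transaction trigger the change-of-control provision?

The purchase adds only to Mei's holdings (Ingrid's stake shrinks), so Mei is the only person who could newly come to control Arbor.
Mei's largest direct stake is 55% in Solent, which does not meet the threshold, so Mei controls no company.
Neither Mei nor any entity Mei controls holds any voting interest in Arbor.
So before the transaction, Mei does not control Arbor.
After the purchase, Mei's direct stake in Auriga rises to 35% + 43% = 78%, and Ingrid's stake falls to 0%.
Mei holds 78% of Auriga, so Mei controls Auriga.
Auriga holds 100% of Arbor, so Mei controls Arbor.
Mei did not control Arbor before and does after, so the clause is triggered.

Yes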